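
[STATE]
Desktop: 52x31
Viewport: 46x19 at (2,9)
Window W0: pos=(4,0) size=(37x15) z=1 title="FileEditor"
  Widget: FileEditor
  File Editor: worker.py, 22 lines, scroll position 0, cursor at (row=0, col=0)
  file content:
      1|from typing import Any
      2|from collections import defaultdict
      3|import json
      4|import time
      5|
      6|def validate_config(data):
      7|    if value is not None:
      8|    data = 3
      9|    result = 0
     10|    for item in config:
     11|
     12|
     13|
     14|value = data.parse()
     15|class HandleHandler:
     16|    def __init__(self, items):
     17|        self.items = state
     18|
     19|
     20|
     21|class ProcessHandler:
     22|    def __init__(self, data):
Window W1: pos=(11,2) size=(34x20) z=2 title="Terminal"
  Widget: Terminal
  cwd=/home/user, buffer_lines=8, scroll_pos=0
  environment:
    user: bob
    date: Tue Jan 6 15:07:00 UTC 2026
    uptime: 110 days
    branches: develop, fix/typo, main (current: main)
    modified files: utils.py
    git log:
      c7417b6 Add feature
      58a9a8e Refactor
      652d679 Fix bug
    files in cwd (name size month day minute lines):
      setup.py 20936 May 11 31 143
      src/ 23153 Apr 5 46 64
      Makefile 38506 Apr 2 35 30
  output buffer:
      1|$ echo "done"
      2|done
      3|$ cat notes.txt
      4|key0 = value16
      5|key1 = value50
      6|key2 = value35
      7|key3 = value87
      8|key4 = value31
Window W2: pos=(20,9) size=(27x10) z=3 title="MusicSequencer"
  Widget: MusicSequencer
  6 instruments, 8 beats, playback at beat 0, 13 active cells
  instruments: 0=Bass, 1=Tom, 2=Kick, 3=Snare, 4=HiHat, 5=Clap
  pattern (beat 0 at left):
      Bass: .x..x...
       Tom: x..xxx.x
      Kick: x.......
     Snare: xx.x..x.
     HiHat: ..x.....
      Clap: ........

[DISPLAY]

  ┃    if┃key1 = v┏━━━━━━━━━━━━━━━━━━━━━━━━━┓ 
  ┃    da┃key2 = v┃ MusicSequencer          ┃ 
  ┃    re┃key3 = v┠─────────────────────────┨ 
  ┃    fo┃key4 = v┃      ▼1234567           ┃ 
  ┃      ┃$ █     ┃  Bass·█··█···           ┃ 
  ┗━━━━━━┃        ┃   Tom█··███·█           ┃ 
         ┃        ┃  Kick█·······           ┃ 
         ┃        ┃ Snare██·█··█·           ┃ 
         ┃        ┃ HiHat··█·····           ┃ 
         ┃        ┗━━━━━━━━━━━━━━━━━━━━━━━━━┛ 
         ┃                                ┃   
         ┃                                ┃   
         ┗━━━━━━━━━━━━━━━━━━━━━━━━━━━━━━━━┛   
                                              
                                              
                                              
                                              
                                              
                                              


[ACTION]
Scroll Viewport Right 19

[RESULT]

   if┃key1 = v┏━━━━━━━━━━━━━━━━━━━━━━━━━┓     
   da┃key2 = v┃ MusicSequencer          ┃     
   re┃key3 = v┠─────────────────────────┨     
   fo┃key4 = v┃      ▼1234567           ┃     
     ┃$ █     ┃  Bass·█··█···           ┃     
━━━━━┃        ┃   Tom█··███·█           ┃     
     ┃        ┃  Kick█·······           ┃     
     ┃        ┃ Snare██·█··█·           ┃     
     ┃        ┃ HiHat··█·····           ┃     
     ┃        ┗━━━━━━━━━━━━━━━━━━━━━━━━━┛     
     ┃                                ┃       
     ┃                                ┃       
     ┗━━━━━━━━━━━━━━━━━━━━━━━━━━━━━━━━┛       
                                              
                                              
                                              
                                              
                                              
                                              


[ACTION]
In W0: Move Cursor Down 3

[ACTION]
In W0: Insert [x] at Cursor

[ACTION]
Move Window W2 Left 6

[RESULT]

   if┃ke┏━━━━━━━━━━━━━━━━━━━━━━━━━┓   ┃       
   da┃ke┃ MusicSequencer          ┃   ┃       
   re┃ke┠─────────────────────────┨   ┃       
   fo┃ke┃      ▼1234567           ┃   ┃       
     ┃$ ┃  Bass·█··█···           ┃   ┃       
━━━━━┃  ┃   Tom█··███·█           ┃   ┃       
     ┃  ┃  Kick█·······           ┃   ┃       
     ┃  ┃ Snare██·█··█·           ┃   ┃       
     ┃  ┃ HiHat··█·····           ┃   ┃       
     ┃  ┗━━━━━━━━━━━━━━━━━━━━━━━━━┛   ┃       
     ┃                                ┃       
     ┃                                ┃       
     ┗━━━━━━━━━━━━━━━━━━━━━━━━━━━━━━━━┛       
                                              
                                              
                                              
                                              
                                              
                                              


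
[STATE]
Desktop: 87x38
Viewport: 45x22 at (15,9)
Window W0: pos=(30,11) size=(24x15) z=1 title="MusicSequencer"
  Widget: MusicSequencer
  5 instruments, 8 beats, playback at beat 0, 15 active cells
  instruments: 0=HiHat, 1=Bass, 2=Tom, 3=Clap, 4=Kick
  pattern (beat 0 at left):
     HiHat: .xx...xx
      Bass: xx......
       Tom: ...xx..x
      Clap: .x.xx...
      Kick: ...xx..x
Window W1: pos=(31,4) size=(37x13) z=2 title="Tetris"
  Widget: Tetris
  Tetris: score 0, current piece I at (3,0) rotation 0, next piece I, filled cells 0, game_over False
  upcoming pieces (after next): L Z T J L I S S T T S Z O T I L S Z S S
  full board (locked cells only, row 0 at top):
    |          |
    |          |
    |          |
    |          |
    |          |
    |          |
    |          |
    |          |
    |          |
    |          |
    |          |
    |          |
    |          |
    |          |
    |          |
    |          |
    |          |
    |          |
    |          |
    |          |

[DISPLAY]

                ┃          │                 
                ┃          │                 
               ┏┃          │                 
               ┃┃          │                 
               ┠┃          │Score:           
               ┃┃          │0                
               ┃┃          │                 
               ┃┗━━━━━━━━━━━━━━━━━━━━━━━━━━━━
               ┃   Tom···██··█        ┃      
               ┃  Clap·█·██···        ┃      
               ┃  Kick···██··█        ┃      
               ┃                      ┃      
               ┃                      ┃      
               ┃                      ┃      
               ┃                      ┃      
               ┃                      ┃      
               ┗━━━━━━━━━━━━━━━━━━━━━━┛      
                                             
                                             
                                             
                                             
                                             


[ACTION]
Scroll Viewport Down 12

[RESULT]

               ┃┗━━━━━━━━━━━━━━━━━━━━━━━━━━━━
               ┃   Tom···██··█        ┃      
               ┃  Clap·█·██···        ┃      
               ┃  Kick···██··█        ┃      
               ┃                      ┃      
               ┃                      ┃      
               ┃                      ┃      
               ┃                      ┃      
               ┃                      ┃      
               ┗━━━━━━━━━━━━━━━━━━━━━━┛      
                                             
                                             
                                             
                                             
                                             
                                             
                                             
                                             
                                             
                                             
                                             
                                             


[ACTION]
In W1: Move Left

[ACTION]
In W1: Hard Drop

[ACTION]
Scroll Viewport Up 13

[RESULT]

                                             
                ┏━━━━━━━━━━━━━━━━━━━━━━━━━━━━
                ┃ Tetris                     
                ┠────────────────────────────
                ┃          │Next:            
                ┃          │  ▒              
                ┃          │▒▒▒              
                ┃          │                 
               ┏┃          │                 
               ┃┃          │                 
               ┠┃          │Score:           
               ┃┃          │0                
               ┃┃  ████    │                 
               ┃┗━━━━━━━━━━━━━━━━━━━━━━━━━━━━
               ┃   Tom···██··█        ┃      
               ┃  Clap·█·██···        ┃      
               ┃  Kick···██··█        ┃      
               ┃                      ┃      
               ┃                      ┃      
               ┃                      ┃      
               ┃                      ┃      
               ┃                      ┃      


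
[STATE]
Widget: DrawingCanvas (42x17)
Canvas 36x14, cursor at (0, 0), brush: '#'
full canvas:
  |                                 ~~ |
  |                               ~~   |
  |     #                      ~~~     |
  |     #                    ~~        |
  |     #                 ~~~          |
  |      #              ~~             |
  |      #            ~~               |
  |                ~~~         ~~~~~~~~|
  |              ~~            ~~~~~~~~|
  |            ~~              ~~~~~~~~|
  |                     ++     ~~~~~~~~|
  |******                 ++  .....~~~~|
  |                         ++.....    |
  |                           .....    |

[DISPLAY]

+                                ~~       
                               ~~         
     #                      ~~~           
     #                    ~~              
     #                 ~~~                
      #              ~~                   
      #            ~~                     
                ~~~         ~~~~~~~~      
              ~~            ~~~~~~~~      
            ~~              ~~~~~~~~      
                     ++     ~~~~~~~~      
******                 ++  .....~~~~      
                         ++.....          
                           .....          
                                          
                                          
                                          


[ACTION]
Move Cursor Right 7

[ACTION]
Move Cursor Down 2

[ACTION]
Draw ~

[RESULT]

                                 ~~       
                               ~~         
     # ~                    ~~~           
     #                    ~~              
     #                 ~~~                
      #              ~~                   
      #            ~~                     
                ~~~         ~~~~~~~~      
              ~~            ~~~~~~~~      
            ~~              ~~~~~~~~      
                     ++     ~~~~~~~~      
******                 ++  .....~~~~      
                         ++.....          
                           .....          
                                          
                                          
                                          


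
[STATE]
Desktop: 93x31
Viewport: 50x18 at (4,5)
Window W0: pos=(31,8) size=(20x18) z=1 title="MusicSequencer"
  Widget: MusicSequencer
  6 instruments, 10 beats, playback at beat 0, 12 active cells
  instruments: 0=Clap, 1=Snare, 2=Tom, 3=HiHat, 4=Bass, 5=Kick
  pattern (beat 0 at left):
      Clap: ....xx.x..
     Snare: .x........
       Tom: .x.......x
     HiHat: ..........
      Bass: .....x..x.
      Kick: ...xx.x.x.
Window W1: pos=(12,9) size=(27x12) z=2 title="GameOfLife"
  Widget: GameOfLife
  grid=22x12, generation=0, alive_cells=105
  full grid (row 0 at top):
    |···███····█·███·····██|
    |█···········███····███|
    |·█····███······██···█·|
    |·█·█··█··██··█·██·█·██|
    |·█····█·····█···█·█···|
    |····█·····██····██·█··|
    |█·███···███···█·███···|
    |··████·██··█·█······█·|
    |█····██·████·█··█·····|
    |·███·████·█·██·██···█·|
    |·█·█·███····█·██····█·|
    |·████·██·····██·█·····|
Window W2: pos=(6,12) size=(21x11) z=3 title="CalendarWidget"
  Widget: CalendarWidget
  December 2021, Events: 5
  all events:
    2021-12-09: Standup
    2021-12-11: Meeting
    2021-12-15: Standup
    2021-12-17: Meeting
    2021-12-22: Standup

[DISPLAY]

                                                  
                                                  
                                                  
                           ┏━━━━━━━━━━━━━━━━━━┓   
        ┏━━━━━━━━━━━━━━━━━━━━━━━━━┓equencer   ┃   
        ┃ GameOfLife              ┃───────────┨   
        ┠─────────────────────────┨123456789  ┃   
  ┏━━━━━━━━━━━━━━━━━━━┓           ┃···██·█··  ┃   
  ┃ CalendarWidget    ┃·██···█·   ┃█········  ┃   
  ┠───────────────────┨·██·█·██   ┃█·······█  ┃   
  ┃   December 2021   ┃··█·█···   ┃·········  ┃   
  ┃Mo Tu We Th Fr Sa S┃··██·█··   ┃····█··█·  ┃   
  ┃       1  2  3  4  ┃█·███···   ┃··██·█·█·  ┃   
  ┃ 6  7  8  9* 10 11*┃······█·   ┃           ┃   
  ┃13 14 15* 16 17* 18┃··█·····   ┃           ┃   
  ┃20 21 22* 23 24 25 ┃━━━━━━━━━━━┛           ┃   
  ┃27 28 29 30 31     ┃    ┃                  ┃   
  ┗━━━━━━━━━━━━━━━━━━━┛    ┃                  ┃   


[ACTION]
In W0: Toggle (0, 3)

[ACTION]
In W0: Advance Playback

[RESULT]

                                                  
                                                  
                                                  
                           ┏━━━━━━━━━━━━━━━━━━┓   
        ┏━━━━━━━━━━━━━━━━━━━━━━━━━┓equencer   ┃   
        ┃ GameOfLife              ┃───────────┨   
        ┠─────────────────────────┨▼23456789  ┃   
  ┏━━━━━━━━━━━━━━━━━━━┓           ┃··███·█··  ┃   
  ┃ CalendarWidget    ┃·██···█·   ┃█········  ┃   
  ┠───────────────────┨·██·█·██   ┃█·······█  ┃   
  ┃   December 2021   ┃··█·█···   ┃·········  ┃   
  ┃Mo Tu We Th Fr Sa S┃··██·█··   ┃····█··█·  ┃   
  ┃       1  2  3  4  ┃█·███···   ┃··██·█·█·  ┃   
  ┃ 6  7  8  9* 10 11*┃······█·   ┃           ┃   
  ┃13 14 15* 16 17* 18┃··█·····   ┃           ┃   
  ┃20 21 22* 23 24 25 ┃━━━━━━━━━━━┛           ┃   
  ┃27 28 29 30 31     ┃    ┃                  ┃   
  ┗━━━━━━━━━━━━━━━━━━━┛    ┃                  ┃   


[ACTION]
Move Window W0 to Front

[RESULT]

                                                  
                                                  
                                                  
                           ┏━━━━━━━━━━━━━━━━━━┓   
        ┏━━━━━━━━━━━━━━━━━━┃ MusicSequencer   ┃   
        ┃ GameOfLife       ┠──────────────────┨   
        ┠──────────────────┃      0▼23456789  ┃   
  ┏━━━━━━━━━━━━━━━━━━━┓    ┃  Clap···███·█··  ┃   
  ┃ CalendarWidget    ┃·██·┃ Snare·█········  ┃   
  ┠───────────────────┨·██·┃   Tom·█·······█  ┃   
  ┃   December 2021   ┃··█·┃ HiHat··········  ┃   
  ┃Mo Tu We Th Fr Sa S┃··██┃  Bass·····█··█·  ┃   
  ┃       1  2  3  4  ┃█·██┃  Kick···██·█·█·  ┃   
  ┃ 6  7  8  9* 10 11*┃····┃                  ┃   
  ┃13 14 15* 16 17* 18┃··█·┃                  ┃   
  ┃20 21 22* 23 24 25 ┃━━━━┃                  ┃   
  ┃27 28 29 30 31     ┃    ┃                  ┃   
  ┗━━━━━━━━━━━━━━━━━━━┛    ┃                  ┃   


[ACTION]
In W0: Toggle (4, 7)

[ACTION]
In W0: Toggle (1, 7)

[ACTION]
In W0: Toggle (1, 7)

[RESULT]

                                                  
                                                  
                                                  
                           ┏━━━━━━━━━━━━━━━━━━┓   
        ┏━━━━━━━━━━━━━━━━━━┃ MusicSequencer   ┃   
        ┃ GameOfLife       ┠──────────────────┨   
        ┠──────────────────┃      0▼23456789  ┃   
  ┏━━━━━━━━━━━━━━━━━━━┓    ┃  Clap···███·█··  ┃   
  ┃ CalendarWidget    ┃·██·┃ Snare·█········  ┃   
  ┠───────────────────┨·██·┃   Tom·█·······█  ┃   
  ┃   December 2021   ┃··█·┃ HiHat··········  ┃   
  ┃Mo Tu We Th Fr Sa S┃··██┃  Bass·····█·██·  ┃   
  ┃       1  2  3  4  ┃█·██┃  Kick···██·█·█·  ┃   
  ┃ 6  7  8  9* 10 11*┃····┃                  ┃   
  ┃13 14 15* 16 17* 18┃··█·┃                  ┃   
  ┃20 21 22* 23 24 25 ┃━━━━┃                  ┃   
  ┃27 28 29 30 31     ┃    ┃                  ┃   
  ┗━━━━━━━━━━━━━━━━━━━┛    ┃                  ┃   


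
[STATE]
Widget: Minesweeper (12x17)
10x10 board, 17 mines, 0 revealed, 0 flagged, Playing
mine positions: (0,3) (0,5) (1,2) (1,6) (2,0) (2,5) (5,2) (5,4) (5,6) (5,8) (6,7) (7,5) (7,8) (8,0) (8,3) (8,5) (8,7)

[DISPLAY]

■■■■■■■■■■  
■■■■■■■■■■  
■■■■■■■■■■  
■■■■■■■■■■  
■■■■■■■■■■  
■■■■■■■■■■  
■■■■■■■■■■  
■■■■■■■■■■  
■■■■■■■■■■  
■■■■■■■■■■  
            
            
            
            
            
            
            


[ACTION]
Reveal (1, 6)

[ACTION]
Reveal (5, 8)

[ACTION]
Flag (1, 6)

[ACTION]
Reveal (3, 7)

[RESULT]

■■■✹■✹■■■■  
■■✹■■■✹■■■  
✹■■■■✹■■■■  
■■■■■■■■■■  
■■■■■■■■■■  
■■✹■✹■✹■✹■  
■■■■■■■✹■■  
■■■■■✹■■✹■  
✹■■✹■✹■✹■■  
■■■■■■■■■■  
            
            
            
            
            
            
            


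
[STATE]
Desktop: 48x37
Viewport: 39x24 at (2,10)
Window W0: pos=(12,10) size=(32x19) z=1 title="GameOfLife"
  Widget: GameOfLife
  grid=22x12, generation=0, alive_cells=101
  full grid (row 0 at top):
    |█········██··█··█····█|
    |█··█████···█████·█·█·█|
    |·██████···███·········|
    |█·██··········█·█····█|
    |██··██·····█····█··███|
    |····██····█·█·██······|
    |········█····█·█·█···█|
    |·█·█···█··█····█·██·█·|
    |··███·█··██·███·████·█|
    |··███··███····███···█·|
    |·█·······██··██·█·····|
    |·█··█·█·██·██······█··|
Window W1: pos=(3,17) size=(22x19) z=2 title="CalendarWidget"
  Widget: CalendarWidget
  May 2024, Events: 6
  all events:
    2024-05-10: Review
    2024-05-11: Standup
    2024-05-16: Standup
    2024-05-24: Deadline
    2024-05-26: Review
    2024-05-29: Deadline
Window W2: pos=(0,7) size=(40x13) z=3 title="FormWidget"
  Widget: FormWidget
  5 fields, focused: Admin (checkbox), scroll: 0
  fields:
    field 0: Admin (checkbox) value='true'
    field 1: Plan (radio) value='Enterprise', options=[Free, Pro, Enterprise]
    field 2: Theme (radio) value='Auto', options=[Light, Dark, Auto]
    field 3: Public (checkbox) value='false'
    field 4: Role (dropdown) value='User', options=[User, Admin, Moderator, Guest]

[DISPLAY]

 Admin:      [x]                     ┃━
 Plan:       ( ) Free  ( ) Pro  (●) E┃ 
 Theme:      ( ) Light  ( ) Dark  (●)┃─
 Public:     [ ]                     ┃ 
 Role:       [User                 ▼]┃ 
                                     ┃ 
                                     ┃ 
                                     ┃ 
                                     ┃ 
━━━━━━━━━━━━━━━━━━━━━━━━━━━━━━━━━━━━━┛ 
 ┃      May 2024      ┃·█·█·█···█      
 ┃Mo Tu We Th Fr Sa Su┃···█·██·█·      
 ┃       1  2  3  4  5┃███·████·█      
 ┃ 6  7  8  9 10* 11* ┃··███···█·      
 ┃13 14 15 16* 17 18 1┃·██·█·····      
 ┃20 21 22 23 24* 25 2┃█······█··      
 ┃27 28 29* 30 31     ┃                
 ┃                    ┃                
 ┃                    ┃━━━━━━━━━━━━━━━━
 ┃                    ┃                
 ┃                    ┃                
 ┃                    ┃                
 ┃                    ┃                
 ┃                    ┃                


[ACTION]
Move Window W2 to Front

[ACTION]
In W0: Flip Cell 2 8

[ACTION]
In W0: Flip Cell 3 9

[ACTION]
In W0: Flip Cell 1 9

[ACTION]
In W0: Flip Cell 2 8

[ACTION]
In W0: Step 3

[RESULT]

 Admin:      [x]                     ┃━
 Plan:       ( ) Free  ( ) Pro  (●) E┃ 
 Theme:      ( ) Light  ( ) Dark  (●)┃─
 Public:     [ ]                     ┃ 
 Role:       [User                 ▼]┃ 
                                     ┃ 
                                     ┃ 
                                     ┃ 
                                     ┃ 
━━━━━━━━━━━━━━━━━━━━━━━━━━━━━━━━━━━━━┛ 
 ┃      May 2024      ┃····█··█··      
 ┃Mo Tu We Th Fr Sa Su┃··█·······      
 ┃       1  2  3  4  5┃·██····█·█      
 ┃ 6  7  8  9 10* 11* ┃·██····██·      
 ┃13 14 15 16* 17 18 1┃·███···██·      
 ┃20 21 22 23 24* 25 2┃··········      
 ┃27 28 29* 30 31     ┃                
 ┃                    ┃                
 ┃                    ┃━━━━━━━━━━━━━━━━
 ┃                    ┃                
 ┃                    ┃                
 ┃                    ┃                
 ┃                    ┃                
 ┃                    ┃                


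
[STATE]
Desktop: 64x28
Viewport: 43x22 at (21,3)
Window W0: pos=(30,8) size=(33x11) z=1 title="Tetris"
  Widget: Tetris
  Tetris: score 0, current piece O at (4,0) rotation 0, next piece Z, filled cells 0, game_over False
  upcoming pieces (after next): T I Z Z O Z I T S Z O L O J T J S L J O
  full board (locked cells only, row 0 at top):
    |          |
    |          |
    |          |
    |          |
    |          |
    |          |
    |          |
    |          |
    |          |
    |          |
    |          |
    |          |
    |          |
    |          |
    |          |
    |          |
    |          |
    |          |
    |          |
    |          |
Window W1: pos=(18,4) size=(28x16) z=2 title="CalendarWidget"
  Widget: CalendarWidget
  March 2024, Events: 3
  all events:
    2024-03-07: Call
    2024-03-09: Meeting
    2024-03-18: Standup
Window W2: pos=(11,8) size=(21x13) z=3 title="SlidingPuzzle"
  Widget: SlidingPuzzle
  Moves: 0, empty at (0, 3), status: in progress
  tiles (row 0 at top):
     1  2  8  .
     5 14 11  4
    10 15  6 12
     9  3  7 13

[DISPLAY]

                                           
━━━━━━━━━━━━━━━━━━━━━━━━┓                  
alendarWidget           ┃                  
────────────────────────┨                  
      March 2024        ┃                  
━━━━━━━━━━┓r Sa Su      ┃━━━━━━━━━━━━━━━━┓ 
uzzle     ┃1  2  3      ┃                ┃ 
──────────┨ 8  9* 10    ┃────────────────┨ 
─┬────┬───┃5 16 17      ┃:               ┃ 
 │  8 │   ┃22 23 24     ┃                ┃ 
─┼────┼───┃9 30 31      ┃                ┃ 
 │ 11 │  4┃             ┃                ┃ 
─┼────┼───┃             ┃                ┃ 
 │  6 │ 12┃             ┃                ┃ 
─┼────┼───┃             ┃e:              ┃ 
 │  7 │ 13┃             ┃━━━━━━━━━━━━━━━━┛ 
─┴────┴───┃━━━━━━━━━━━━━┛                  
━━━━━━━━━━┛                                
                                           
                                           
                                           
                                           


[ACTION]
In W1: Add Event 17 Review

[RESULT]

                                           
━━━━━━━━━━━━━━━━━━━━━━━━┓                  
alendarWidget           ┃                  
────────────────────────┨                  
      March 2024        ┃                  
━━━━━━━━━━┓r Sa Su      ┃━━━━━━━━━━━━━━━━┓ 
uzzle     ┃1  2  3      ┃                ┃ 
──────────┨ 8  9* 10    ┃────────────────┨ 
─┬────┬───┃5 16 17*     ┃:               ┃ 
 │  8 │   ┃22 23 24     ┃                ┃ 
─┼────┼───┃9 30 31      ┃                ┃ 
 │ 11 │  4┃             ┃                ┃ 
─┼────┼───┃             ┃                ┃ 
 │  6 │ 12┃             ┃                ┃ 
─┼────┼───┃             ┃e:              ┃ 
 │  7 │ 13┃             ┃━━━━━━━━━━━━━━━━┛ 
─┴────┴───┃━━━━━━━━━━━━━┛                  
━━━━━━━━━━┛                                
                                           
                                           
                                           
                                           


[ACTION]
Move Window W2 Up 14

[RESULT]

─┬────┬───┃                                
 │  8 │   ┃━━━━━━━━━━━━━┓                  
─┼────┼───┃et           ┃                  
 │ 11 │  4┃─────────────┨                  
─┼────┼───┃ 2024        ┃                  
 │  6 │ 12┃r Sa Su      ┃━━━━━━━━━━━━━━━━┓ 
─┼────┼───┃1  2  3      ┃                ┃ 
 │  7 │ 13┃ 8  9* 10    ┃────────────────┨ 
─┴────┴───┃5 16 17*     ┃:               ┃ 
━━━━━━━━━━┛22 23 24     ┃                ┃ 
 26 27 28 29 30 31      ┃                ┃ 
                        ┃                ┃ 
                        ┃                ┃ 
                        ┃                ┃ 
                        ┃e:              ┃ 
                        ┃━━━━━━━━━━━━━━━━┛ 
━━━━━━━━━━━━━━━━━━━━━━━━┛                  
                                           
                                           
                                           
                                           
                                           


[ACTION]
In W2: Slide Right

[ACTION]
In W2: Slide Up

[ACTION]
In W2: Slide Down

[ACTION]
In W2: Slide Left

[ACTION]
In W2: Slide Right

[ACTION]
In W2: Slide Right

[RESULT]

─┬────┬───┃                                
 │  2 │  8┃━━━━━━━━━━━━━┓                  
─┼────┼───┃et           ┃                  
 │ 11 │  4┃─────────────┨                  
─┼────┼───┃ 2024        ┃                  
 │  6 │ 12┃r Sa Su      ┃━━━━━━━━━━━━━━━━┓ 
─┼────┼───┃1  2  3      ┃                ┃ 
 │  7 │ 13┃ 8  9* 10    ┃────────────────┨ 
─┴────┴───┃5 16 17*     ┃:               ┃ 
━━━━━━━━━━┛22 23 24     ┃                ┃ 
 26 27 28 29 30 31      ┃                ┃ 
                        ┃                ┃ 
                        ┃                ┃ 
                        ┃                ┃ 
                        ┃e:              ┃ 
                        ┃━━━━━━━━━━━━━━━━┛ 
━━━━━━━━━━━━━━━━━━━━━━━━┛                  
                                           
                                           
                                           
                                           
                                           


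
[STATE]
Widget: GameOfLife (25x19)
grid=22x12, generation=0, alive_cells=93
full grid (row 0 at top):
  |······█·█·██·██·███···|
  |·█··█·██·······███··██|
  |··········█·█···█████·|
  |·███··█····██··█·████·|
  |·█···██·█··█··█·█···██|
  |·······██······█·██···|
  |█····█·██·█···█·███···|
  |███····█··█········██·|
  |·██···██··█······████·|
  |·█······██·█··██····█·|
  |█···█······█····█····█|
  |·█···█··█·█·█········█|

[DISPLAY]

Gen: 0                   
······█·█·██·██·███···   
·█··█·██·······███··██   
··········█·█···█████·   
·███··█····██··█·████·   
·█···██·█··█··█·█···██   
·······██······█·██···   
█····█·██·█···█·███···   
███····█··█········██·   
·██···██··█······████·   
·█······██·█··██····█·   
█···█······█····█····█   
·█···█··█·█·█········█   
                         
                         
                         
                         
                         
                         


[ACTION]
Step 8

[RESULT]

Gen: 8                   
·············██·······   
··········█·█··█······   
··█·······████········   
·█·█·······███········   
·█········██··········   
··········██··········   
··█·······█·█·██······   
█·█················█··   
······█·····█···█····█   
·····█·█·····█·█··█··█   
·····██·····██·█··██·█   
······█······██·······   
                         
                         
                         
                         
                         
                         


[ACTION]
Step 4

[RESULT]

Gen: 12                  
······················   
······················   
······················   
······················   
······················   
······················   
···········██·········   
·················█··█·   
·····██·······████··█·   
····██·█·····█████···█   
···█···█····█·········   
····███·····██········   
                         
                         
                         
                         
                         
                         


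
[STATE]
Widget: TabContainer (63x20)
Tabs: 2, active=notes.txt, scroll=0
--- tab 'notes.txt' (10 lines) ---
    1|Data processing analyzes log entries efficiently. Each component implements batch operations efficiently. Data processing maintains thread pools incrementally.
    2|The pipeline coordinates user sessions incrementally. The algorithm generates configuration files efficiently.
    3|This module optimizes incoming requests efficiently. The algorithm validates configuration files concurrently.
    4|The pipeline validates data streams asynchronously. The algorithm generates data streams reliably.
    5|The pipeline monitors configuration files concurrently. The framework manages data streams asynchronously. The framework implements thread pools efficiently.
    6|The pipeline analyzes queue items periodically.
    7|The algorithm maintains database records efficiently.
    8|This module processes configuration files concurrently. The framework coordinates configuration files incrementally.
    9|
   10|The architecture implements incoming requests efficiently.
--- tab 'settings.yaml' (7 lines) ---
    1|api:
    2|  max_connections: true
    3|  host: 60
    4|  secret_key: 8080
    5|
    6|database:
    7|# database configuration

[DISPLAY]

[notes.txt]│ settings.yaml                                     
───────────────────────────────────────────────────────────────
Data processing analyzes log entries efficiently. Each componen
The pipeline coordinates user sessions incrementally. The algor
This module optimizes incoming requests efficiently. The algori
The pipeline validates data streams asynchronously. The algorit
The pipeline monitors configuration files concurrently. The fra
The pipeline analyzes queue items periodically.                
The algorithm maintains database records efficiently.          
This module processes configuration files concurrently. The fra
                                                               
The architecture implements incoming requests efficiently.     
                                                               
                                                               
                                                               
                                                               
                                                               
                                                               
                                                               
                                                               


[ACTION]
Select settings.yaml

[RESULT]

 notes.txt │[settings.yaml]                                    
───────────────────────────────────────────────────────────────
api:                                                           
  max_connections: true                                        
  host: 60                                                     
  secret_key: 8080                                             
                                                               
database:                                                      
# database configuration                                       
                                                               
                                                               
                                                               
                                                               
                                                               
                                                               
                                                               
                                                               
                                                               
                                                               
                                                               


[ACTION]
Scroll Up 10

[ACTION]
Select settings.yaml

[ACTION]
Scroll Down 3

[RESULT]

 notes.txt │[settings.yaml]                                    
───────────────────────────────────────────────────────────────
  secret_key: 8080                                             
                                                               
database:                                                      
# database configuration                                       
                                                               
                                                               
                                                               
                                                               
                                                               
                                                               
                                                               
                                                               
                                                               
                                                               
                                                               
                                                               
                                                               
                                                               
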